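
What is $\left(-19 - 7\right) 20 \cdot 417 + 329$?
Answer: $-216511$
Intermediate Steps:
$\left(-19 - 7\right) 20 \cdot 417 + 329 = \left(-26\right) 20 \cdot 417 + 329 = \left(-520\right) 417 + 329 = -216840 + 329 = -216511$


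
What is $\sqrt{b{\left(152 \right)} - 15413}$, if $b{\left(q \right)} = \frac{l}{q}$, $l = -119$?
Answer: $\frac{i \sqrt{89030010}}{76} \approx 124.15 i$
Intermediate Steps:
$b{\left(q \right)} = - \frac{119}{q}$
$\sqrt{b{\left(152 \right)} - 15413} = \sqrt{- \frac{119}{152} - 15413} = \sqrt{- \frac{2342895}{152}} = \frac{i \sqrt{89030010}}{76}$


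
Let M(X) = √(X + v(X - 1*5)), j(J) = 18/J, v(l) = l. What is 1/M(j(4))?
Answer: ½ ≈ 0.50000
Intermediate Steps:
M(X) = √(-5 + 2*X) (M(X) = √(X + (X - 1*5)) = √(X + (X - 5)) = √(X + (-5 + X)) = √(-5 + 2*X))
1/M(j(4)) = 1/(√(-5 + 2*(18/4))) = 1/(√(-5 + 2*(18*(¼)))) = 1/(√(-5 + 2*(9/2))) = 1/(√(-5 + 9)) = 1/(√4) = 1/2 = ½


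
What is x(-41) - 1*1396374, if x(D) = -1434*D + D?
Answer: -1337621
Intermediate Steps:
x(D) = -1433*D
x(-41) - 1*1396374 = -1433*(-41) - 1*1396374 = 58753 - 1396374 = -1337621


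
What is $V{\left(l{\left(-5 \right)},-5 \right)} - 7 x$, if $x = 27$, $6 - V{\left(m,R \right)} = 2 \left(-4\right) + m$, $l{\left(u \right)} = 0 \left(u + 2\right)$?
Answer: $-175$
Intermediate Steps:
$l{\left(u \right)} = 0$ ($l{\left(u \right)} = 0 \left(2 + u\right) = 0$)
$V{\left(m,R \right)} = 14 - m$ ($V{\left(m,R \right)} = 6 - \left(2 \left(-4\right) + m\right) = 6 - \left(-8 + m\right) = 14 - m$)
$V{\left(l{\left(-5 \right)},-5 \right)} - 7 x = \left(14 - 0\right) - 189 = \left(14 + 0\right) - 189 = 14 - 189 = -175$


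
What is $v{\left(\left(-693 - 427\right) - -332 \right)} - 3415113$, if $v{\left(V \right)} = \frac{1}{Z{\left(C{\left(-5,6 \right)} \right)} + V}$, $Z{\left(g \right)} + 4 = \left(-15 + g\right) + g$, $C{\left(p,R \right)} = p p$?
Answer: $- \frac{2585240542}{757} \approx -3.4151 \cdot 10^{6}$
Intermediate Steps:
$C{\left(p,R \right)} = p^{2}$
$Z{\left(g \right)} = -19 + 2 g$ ($Z{\left(g \right)} = -4 + \left(\left(-15 + g\right) + g\right) = -4 + \left(-15 + 2 g\right) = -19 + 2 g$)
$v{\left(V \right)} = \frac{1}{31 + V}$ ($v{\left(V \right)} = \frac{1}{\left(-19 + 2 \left(-5\right)^{2}\right) + V} = \frac{1}{\left(-19 + 2 \cdot 25\right) + V} = \frac{1}{\left(-19 + 50\right) + V} = \frac{1}{31 + V}$)
$v{\left(\left(-693 - 427\right) - -332 \right)} - 3415113 = \frac{1}{31 - 788} - 3415113 = \frac{1}{-757} - 3415113 = - \frac{1}{757} - 3415113 = - \frac{2585240542}{757}$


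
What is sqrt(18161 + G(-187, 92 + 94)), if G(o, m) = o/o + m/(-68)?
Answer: sqrt(20992110)/34 ≈ 134.76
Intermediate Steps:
G(o, m) = 1 - m/68 (G(o, m) = 1 + m*(-1/68) = 1 - m/68)
sqrt(18161 + G(-187, 92 + 94)) = sqrt(18161 + (1 - (92 + 94)/68)) = sqrt(18161 + (1 - 1/68*186)) = sqrt(18161 + (1 - 93/34)) = sqrt(18161 - 59/34) = sqrt(617415/34) = sqrt(20992110)/34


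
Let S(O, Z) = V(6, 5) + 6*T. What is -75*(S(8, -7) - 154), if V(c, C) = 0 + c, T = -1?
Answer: 11550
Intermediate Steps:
V(c, C) = c
S(O, Z) = 0 (S(O, Z) = 6 + 6*(-1) = 6 - 6 = 0)
-75*(S(8, -7) - 154) = -75*(0 - 154) = -75*(-154) = 11550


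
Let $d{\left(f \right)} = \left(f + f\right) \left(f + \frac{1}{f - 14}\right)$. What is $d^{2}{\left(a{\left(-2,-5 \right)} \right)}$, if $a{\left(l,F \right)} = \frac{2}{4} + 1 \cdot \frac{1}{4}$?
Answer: $\frac{184041}{179776} \approx 1.0237$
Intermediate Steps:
$a{\left(l,F \right)} = \frac{3}{4}$ ($a{\left(l,F \right)} = 2 \cdot \frac{1}{4} + 1 \cdot \frac{1}{4} = \frac{1}{2} + \frac{1}{4} = \frac{3}{4}$)
$d{\left(f \right)} = 2 f \left(f + \frac{1}{-14 + f}\right)$
$d^{2}{\left(a{\left(-2,-5 \right)} \right)} = \left(2 \cdot \frac{3}{4} \frac{1}{-14 + \frac{3}{4}} \left(1 + \left(\frac{3}{4}\right)^{2} - \frac{21}{2}\right)\right)^{2} = \left(2 \cdot \frac{3}{4} \frac{1}{- \frac{53}{4}} \left(1 + \frac{9}{16} - \frac{21}{2}\right)\right)^{2} = \left(2 \cdot \frac{3}{4} \left(- \frac{4}{53}\right) \left(- \frac{143}{16}\right)\right)^{2} = \left(\frac{429}{424}\right)^{2} = \frac{184041}{179776}$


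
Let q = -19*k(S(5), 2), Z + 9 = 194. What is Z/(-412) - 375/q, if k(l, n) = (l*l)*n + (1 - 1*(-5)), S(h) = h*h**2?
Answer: -27427585/61167992 ≈ -0.44840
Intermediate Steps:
Z = 185 (Z = -9 + 194 = 185)
S(h) = h**3
k(l, n) = 6 + n*l**2 (k(l, n) = l**2*n + (1 + 5) = n*l**2 + 6 = 6 + n*l**2)
q = -593864 (q = -19*(6 + 2*(5**3)**2) = -19*(6 + 2*125**2) = -19*(6 + 2*15625) = -19*(6 + 31250) = -19*31256 = -593864)
Z/(-412) - 375/q = 185/(-412) - 375/(-593864) = 185*(-1/412) - 375*(-1/593864) = -185/412 + 375/593864 = -27427585/61167992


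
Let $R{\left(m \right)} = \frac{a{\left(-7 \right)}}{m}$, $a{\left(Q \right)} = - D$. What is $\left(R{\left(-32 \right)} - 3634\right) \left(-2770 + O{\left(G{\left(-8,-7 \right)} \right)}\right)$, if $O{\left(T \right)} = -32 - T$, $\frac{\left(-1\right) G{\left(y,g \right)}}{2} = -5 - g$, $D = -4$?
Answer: $\frac{40673127}{4} \approx 1.0168 \cdot 10^{7}$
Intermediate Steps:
$a{\left(Q \right)} = 4$ ($a{\left(Q \right)} = \left(-1\right) \left(-4\right) = 4$)
$G{\left(y,g \right)} = 10 + 2 g$ ($G{\left(y,g \right)} = - 2 \left(-5 - g\right) = 10 + 2 g$)
$R{\left(m \right)} = \frac{4}{m}$
$\left(R{\left(-32 \right)} - 3634\right) \left(-2770 + O{\left(G{\left(-8,-7 \right)} \right)}\right) = \left(\frac{4}{-32} - 3634\right) \left(-2770 - \left(42 - 14\right)\right) = \left(4 \left(- \frac{1}{32}\right) - 3634\right) \left(-2770 - 28\right) = \left(- \frac{1}{8} - 3634\right) \left(-2770 - 28\right) = - \frac{29073 \left(-2770 + \left(-32 + 4\right)\right)}{8} = - \frac{29073 \left(-2770 - 28\right)}{8} = \left(- \frac{29073}{8}\right) \left(-2798\right) = \frac{40673127}{4}$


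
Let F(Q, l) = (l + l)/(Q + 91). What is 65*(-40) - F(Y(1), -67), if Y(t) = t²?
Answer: -119533/46 ≈ -2598.5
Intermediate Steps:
F(Q, l) = 2*l/(91 + Q) (F(Q, l) = (2*l)/(91 + Q) = 2*l/(91 + Q))
65*(-40) - F(Y(1), -67) = 65*(-40) - 2*(-67)/(91 + 1²) = -2600 - 2*(-67)/(91 + 1) = -2600 - 2*(-67)/92 = -2600 - 1*(-67/46) = -2600 + 67/46 = -119533/46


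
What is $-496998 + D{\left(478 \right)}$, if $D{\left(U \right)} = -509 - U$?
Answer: $-497985$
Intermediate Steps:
$-496998 + D{\left(478 \right)} = -496998 - 987 = -497985$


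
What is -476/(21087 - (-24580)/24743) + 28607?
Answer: 14926555004479/521780221 ≈ 28607.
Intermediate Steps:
-476/(21087 - (-24580)/24743) + 28607 = -476/(21087 - 1*(-24580/24743)) + 28607 = -476/(21087 + 24580/24743) + 28607 = -476/521780221/24743 + 28607 = -476*24743/521780221 + 28607 = -11777668/521780221 + 28607 = 14926555004479/521780221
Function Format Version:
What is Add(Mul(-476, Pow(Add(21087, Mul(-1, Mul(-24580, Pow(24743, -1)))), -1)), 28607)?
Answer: Rational(14926555004479, 521780221) ≈ 28607.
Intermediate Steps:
Add(Mul(-476, Pow(Add(21087, Mul(-1, Mul(-24580, Pow(24743, -1)))), -1)), 28607) = Add(Mul(-476, Pow(Add(21087, Mul(-1, Mul(-24580, Rational(1, 24743)))), -1)), 28607) = Add(Mul(-476, Pow(Add(21087, Mul(-1, Rational(-24580, 24743))), -1)), 28607) = Add(Mul(-476, Pow(Add(21087, Rational(24580, 24743)), -1)), 28607) = Add(Mul(-476, Pow(Rational(521780221, 24743), -1)), 28607) = Add(Mul(-476, Rational(24743, 521780221)), 28607) = Add(Rational(-11777668, 521780221), 28607) = Rational(14926555004479, 521780221)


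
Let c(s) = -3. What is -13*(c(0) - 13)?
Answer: 208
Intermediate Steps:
-13*(c(0) - 13) = -13*(-3 - 13) = -13*(-16) = 208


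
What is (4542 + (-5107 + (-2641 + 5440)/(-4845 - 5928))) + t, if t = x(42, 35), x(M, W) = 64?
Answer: -600008/1197 ≈ -501.26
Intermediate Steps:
t = 64
(4542 + (-5107 + (-2641 + 5440)/(-4845 - 5928))) + t = (4542 + (-5107 + (-2641 + 5440)/(-4845 - 5928))) + 64 = (4542 + (-5107 + 2799/(-10773))) + 64 = (4542 + (-5107 + 2799*(-1/10773))) + 64 = (4542 + (-5107 - 311/1197)) + 64 = (4542 - 6113390/1197) + 64 = -676616/1197 + 64 = -600008/1197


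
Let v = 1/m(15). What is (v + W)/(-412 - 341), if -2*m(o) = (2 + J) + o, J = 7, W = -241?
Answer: 2893/9036 ≈ 0.32016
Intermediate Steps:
m(o) = -9/2 - o/2 (m(o) = -((2 + 7) + o)/2 = -(9 + o)/2 = -9/2 - o/2)
v = -1/12 (v = 1/(-9/2 - ½*15) = 1/(-9/2 - 15/2) = 1/(-12) = -1/12 ≈ -0.083333)
(v + W)/(-412 - 341) = (-1/12 - 241)/(-412 - 341) = -2893/12/(-753) = -2893/12*(-1/753) = 2893/9036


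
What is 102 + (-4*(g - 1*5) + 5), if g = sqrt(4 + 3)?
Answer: 127 - 4*sqrt(7) ≈ 116.42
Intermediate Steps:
g = sqrt(7) ≈ 2.6458
102 + (-4*(g - 1*5) + 5) = 102 + (-4*(sqrt(7) - 1*5) + 5) = 102 + (-4*(sqrt(7) - 5) + 5) = 102 + (-4*(-5 + sqrt(7)) + 5) = 102 + ((20 - 4*sqrt(7)) + 5) = 102 + (25 - 4*sqrt(7)) = 127 - 4*sqrt(7)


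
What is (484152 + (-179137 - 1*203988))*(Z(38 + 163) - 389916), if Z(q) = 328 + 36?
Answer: -39355269904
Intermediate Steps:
Z(q) = 364
(484152 + (-179137 - 1*203988))*(Z(38 + 163) - 389916) = (484152 + (-179137 - 1*203988))*(364 - 389916) = (484152 + (-179137 - 203988))*(-389552) = (484152 - 383125)*(-389552) = 101027*(-389552) = -39355269904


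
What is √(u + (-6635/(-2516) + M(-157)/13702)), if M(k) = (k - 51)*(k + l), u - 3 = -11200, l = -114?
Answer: I*√17018623133837/38998 ≈ 105.78*I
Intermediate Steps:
u = -11197 (u = 3 - 11200 = -11197)
M(k) = (-114 + k)*(-51 + k) (M(k) = (k - 51)*(k - 114) = (-51 + k)*(-114 + k) = (-114 + k)*(-51 + k))
√(u + (-6635/(-2516) + M(-157)/13702)) = √(-11197 + (-6635/(-2516) + (5814 + (-157)² - 165*(-157))/13702)) = √(-11197 + (-6635*(-1/2516) + (5814 + 24649 + 25905)*(1/13702))) = √(-11197 + (6635/2516 + 56368*(1/13702))) = √(-11197 + (6635/2516 + 2168/527)) = √(-11197 + 526549/77996) = √(-872794663/77996) = I*√17018623133837/38998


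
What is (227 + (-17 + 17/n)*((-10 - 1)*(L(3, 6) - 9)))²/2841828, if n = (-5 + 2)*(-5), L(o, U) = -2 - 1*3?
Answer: 1105363009/639411300 ≈ 1.7287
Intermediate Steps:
L(o, U) = -5 (L(o, U) = -2 - 3 = -5)
n = 15 (n = -3*(-5) = 15)
(227 + (-17 + 17/n)*((-10 - 1)*(L(3, 6) - 9)))²/2841828 = (227 + (-17 + 17/15)*((-10 - 1)*(-5 - 9)))²/2841828 = (227 + (-17 + 17*(1/15))*(-11*(-14)))²*(1/2841828) = (227 + (-17 + 17/15)*154)²*(1/2841828) = (227 - 238/15*154)²*(1/2841828) = (227 - 36652/15)²*(1/2841828) = (-33247/15)²*(1/2841828) = (1105363009/225)*(1/2841828) = 1105363009/639411300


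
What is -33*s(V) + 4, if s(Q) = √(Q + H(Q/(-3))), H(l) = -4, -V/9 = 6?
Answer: 4 - 33*I*√58 ≈ 4.0 - 251.32*I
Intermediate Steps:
V = -54 (V = -9*6 = -54)
s(Q) = √(-4 + Q) (s(Q) = √(Q - 4) = √(-4 + Q))
-33*s(V) + 4 = -33*√(-4 - 54) + 4 = -33*I*√58 + 4 = 4 - 33*I*√58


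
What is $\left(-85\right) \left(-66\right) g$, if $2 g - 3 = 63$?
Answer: $185130$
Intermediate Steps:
$g = 33$ ($g = \frac{3}{2} + \frac{1}{2} \cdot 63 = \frac{3}{2} + \frac{63}{2} = 33$)
$\left(-85\right) \left(-66\right) g = \left(-85\right) \left(-66\right) 33 = 5610 \cdot 33 = 185130$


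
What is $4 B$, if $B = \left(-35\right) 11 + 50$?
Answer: $-1340$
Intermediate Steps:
$B = -335$ ($B = -385 + 50 = -335$)
$4 B = 4 \left(-335\right) = -1340$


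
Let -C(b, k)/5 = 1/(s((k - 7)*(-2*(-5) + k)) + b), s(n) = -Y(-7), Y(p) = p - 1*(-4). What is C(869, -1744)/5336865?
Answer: -1/930749256 ≈ -1.0744e-9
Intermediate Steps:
Y(p) = 4 + p (Y(p) = p + 4 = 4 + p)
s(n) = 3 (s(n) = -(4 - 7) = -1*(-3) = 3)
C(b, k) = -5/(3 + b)
C(869, -1744)/5336865 = -5/(3 + 869)/5336865 = -5/872*(1/5336865) = -5*1/872*(1/5336865) = -5/872*1/5336865 = -1/930749256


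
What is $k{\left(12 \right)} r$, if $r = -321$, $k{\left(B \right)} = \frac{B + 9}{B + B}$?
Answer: $- \frac{2247}{8} \approx -280.88$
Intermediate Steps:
$k{\left(B \right)} = \frac{9 + B}{2 B}$
$k{\left(12 \right)} r = \frac{9 + 12}{2 \cdot 12} \left(-321\right) = \frac{1}{2} \cdot \frac{1}{12} \cdot 21 \left(-321\right) = \frac{7}{8} \left(-321\right) = - \frac{2247}{8}$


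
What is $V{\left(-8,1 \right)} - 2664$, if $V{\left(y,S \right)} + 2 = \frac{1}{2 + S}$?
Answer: $- \frac{7997}{3} \approx -2665.7$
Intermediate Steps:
$V{\left(y,S \right)} = -2 + \frac{1}{2 + S}$
$V{\left(-8,1 \right)} - 2664 = \frac{-3 - 2}{2 + 1} - 2664 = \frac{-3 - 2}{3} - 2664 = \frac{1}{3} \left(-5\right) - 2664 = - \frac{5}{3} - 2664 = - \frac{7997}{3}$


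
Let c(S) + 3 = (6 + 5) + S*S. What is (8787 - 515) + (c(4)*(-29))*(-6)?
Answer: 12448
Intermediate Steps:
c(S) = 8 + S² (c(S) = -3 + ((6 + 5) + S*S) = -3 + (11 + S²) = 8 + S²)
(8787 - 515) + (c(4)*(-29))*(-6) = (8787 - 515) + ((8 + 4²)*(-29))*(-6) = 8272 + ((8 + 16)*(-29))*(-6) = 8272 + (24*(-29))*(-6) = 8272 - 696*(-6) = 8272 + 4176 = 12448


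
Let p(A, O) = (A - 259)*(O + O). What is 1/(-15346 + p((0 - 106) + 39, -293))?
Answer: 1/175690 ≈ 5.6918e-6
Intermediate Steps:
p(A, O) = 2*O*(-259 + A) (p(A, O) = (-259 + A)*(2*O) = 2*O*(-259 + A))
1/(-15346 + p((0 - 106) + 39, -293)) = 1/(-15346 + 2*(-293)*(-259 + ((0 - 106) + 39))) = 1/(-15346 + 2*(-293)*(-259 + (-106 + 39))) = 1/(-15346 + 2*(-293)*(-259 - 67)) = 1/(-15346 + 2*(-293)*(-326)) = 1/(-15346 + 191036) = 1/175690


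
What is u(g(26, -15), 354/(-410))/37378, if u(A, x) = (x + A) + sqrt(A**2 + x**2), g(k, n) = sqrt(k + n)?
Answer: -177/7662490 + sqrt(11)/37378 + sqrt(123401)/3831245 ≈ 0.00015732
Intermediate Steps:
u(A, x) = A + x + sqrt(A**2 + x**2) (u(A, x) = (A + x) + sqrt(A**2 + x**2) = A + x + sqrt(A**2 + x**2))
u(g(26, -15), 354/(-410))/37378 = (sqrt(26 - 15) + 354/(-410) + sqrt((sqrt(26 - 15))**2 + (354/(-410))**2))/37378 = (sqrt(11) + 354*(-1/410) + sqrt((sqrt(11))**2 + (354*(-1/410))**2))*(1/37378) = (sqrt(11) - 177/205 + sqrt(11 + (-177/205)**2))*(1/37378) = (sqrt(11) - 177/205 + sqrt(11 + 31329/42025))*(1/37378) = (sqrt(11) - 177/205 + sqrt(493604/42025))*(1/37378) = (sqrt(11) - 177/205 + 2*sqrt(123401)/205)*(1/37378) = (-177/205 + sqrt(11) + 2*sqrt(123401)/205)*(1/37378) = -177/7662490 + sqrt(11)/37378 + sqrt(123401)/3831245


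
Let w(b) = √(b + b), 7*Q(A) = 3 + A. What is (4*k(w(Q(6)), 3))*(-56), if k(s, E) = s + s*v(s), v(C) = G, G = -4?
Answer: 288*√14 ≈ 1077.6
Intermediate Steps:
v(C) = -4
Q(A) = 3/7 + A/7 (Q(A) = (3 + A)/7 = 3/7 + A/7)
w(b) = √2*√b (w(b) = √(2*b) = √2*√b)
k(s, E) = -3*s (k(s, E) = s + s*(-4) = s - 4*s = -3*s)
(4*k(w(Q(6)), 3))*(-56) = (4*(-3*√2*√(3/7 + (⅐)*6)))*(-56) = (4*(-3*√2*√(3/7 + 6/7)))*(-56) = (4*(-3*√2*√(9/7)))*(-56) = (4*(-3*√2*3*√7/7))*(-56) = (4*(-9*√14/7))*(-56) = -36*√14/7*(-56) = 288*√14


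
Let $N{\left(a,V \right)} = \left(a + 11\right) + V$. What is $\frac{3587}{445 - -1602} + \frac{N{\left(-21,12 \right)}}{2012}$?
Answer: $\frac{3610569}{2059282} \approx 1.7533$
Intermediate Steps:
$N{\left(a,V \right)} = 11 + V + a$ ($N{\left(a,V \right)} = \left(11 + a\right) + V = 11 + V + a$)
$\frac{3587}{445 - -1602} + \frac{N{\left(-21,12 \right)}}{2012} = \frac{3587}{445 - -1602} + \frac{11 + 12 - 21}{2012} = \frac{3587}{445 + 1602} + 2 \cdot \frac{1}{2012} = \frac{3587}{2047} + \frac{1}{1006} = \frac{3610569}{2059282}$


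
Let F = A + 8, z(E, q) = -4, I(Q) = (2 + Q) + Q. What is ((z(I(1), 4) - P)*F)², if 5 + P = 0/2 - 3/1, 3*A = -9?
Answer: 400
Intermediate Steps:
A = -3 (A = (⅓)*(-9) = -3)
I(Q) = 2 + 2*Q
P = -8 (P = -5 + (0/2 - 3/1) = -5 + (0*(½) - 3*1) = -5 + (0 - 3) = -5 - 3 = -8)
F = 5 (F = -3 + 8 = 5)
((z(I(1), 4) - P)*F)² = ((-4 - 1*(-8))*5)² = ((-4 + 8)*5)² = (4*5)² = 20² = 400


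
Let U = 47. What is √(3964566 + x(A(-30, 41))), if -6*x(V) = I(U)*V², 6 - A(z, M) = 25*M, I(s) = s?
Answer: I*√150093426/6 ≈ 2041.9*I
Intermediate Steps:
A(z, M) = 6 - 25*M
x(V) = -47*V²/6
√(3964566 + x(A(-30, 41))) = √(3964566 - 47*(6 - 25*41)²/6) = √(3964566 - 47*(6 - 1025)²/6) = √(3964566 - 47/6*(-1019)²) = √(3964566 - 47/6*1038361) = √(3964566 - 48802967/6) = √(-25015571/6) = I*√150093426/6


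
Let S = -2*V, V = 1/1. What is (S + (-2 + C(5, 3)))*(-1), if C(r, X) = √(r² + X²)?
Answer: 4 - √34 ≈ -1.8310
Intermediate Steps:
V = 1
C(r, X) = √(X² + r²)
S = -2 (S = -2*1 = -2)
(S + (-2 + C(5, 3)))*(-1) = (-2 + (-2 + √(3² + 5²)))*(-1) = (-2 + (-2 + √(9 + 25)))*(-1) = (-2 + (-2 + √34))*(-1) = (-4 + √34)*(-1) = 4 - √34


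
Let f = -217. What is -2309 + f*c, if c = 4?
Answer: -3177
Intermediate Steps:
-2309 + f*c = -2309 - 217*4 = -2309 - 868 = -3177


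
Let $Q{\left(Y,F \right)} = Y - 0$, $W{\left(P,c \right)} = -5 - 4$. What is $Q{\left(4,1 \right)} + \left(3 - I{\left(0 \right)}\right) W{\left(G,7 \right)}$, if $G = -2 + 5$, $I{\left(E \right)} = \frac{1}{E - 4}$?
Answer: $- \frac{101}{4} \approx -25.25$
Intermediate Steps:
$I{\left(E \right)} = \frac{1}{-4 + E}$
$G = 3$
$W{\left(P,c \right)} = -9$
$Q{\left(Y,F \right)} = Y$ ($Q{\left(Y,F \right)} = Y + 0 = Y$)
$Q{\left(4,1 \right)} + \left(3 - I{\left(0 \right)}\right) W{\left(G,7 \right)} = 4 + \left(3 - \frac{1}{-4 + 0}\right) \left(-9\right) = 4 + \left(3 - \frac{1}{-4}\right) \left(-9\right) = 4 + \left(3 - - \frac{1}{4}\right) \left(-9\right) = 4 + \left(3 + \frac{1}{4}\right) \left(-9\right) = 4 + \frac{13}{4} \left(-9\right) = 4 - \frac{117}{4} = - \frac{101}{4}$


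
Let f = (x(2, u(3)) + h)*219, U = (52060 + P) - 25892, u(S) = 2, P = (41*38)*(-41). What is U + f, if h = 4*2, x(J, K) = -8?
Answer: -37710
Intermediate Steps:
P = -63878 (P = 1558*(-41) = -63878)
h = 8
U = -37710 (U = (52060 - 63878) - 25892 = -11818 - 25892 = -37710)
f = 0 (f = (-8 + 8)*219 = 0*219 = 0)
U + f = -37710 + 0 = -37710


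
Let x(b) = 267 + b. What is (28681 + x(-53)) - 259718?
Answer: -230823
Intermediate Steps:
(28681 + x(-53)) - 259718 = (28681 + (267 - 53)) - 259718 = (28681 + 214) - 259718 = 28895 - 259718 = -230823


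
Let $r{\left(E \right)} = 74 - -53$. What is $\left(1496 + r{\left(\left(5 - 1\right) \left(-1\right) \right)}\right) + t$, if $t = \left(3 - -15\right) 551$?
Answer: $11541$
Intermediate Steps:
$t = 9918$ ($t = \left(3 + 15\right) 551 = 18 \cdot 551 = 9918$)
$r{\left(E \right)} = 127$ ($r{\left(E \right)} = 74 + 53 = 127$)
$\left(1496 + r{\left(\left(5 - 1\right) \left(-1\right) \right)}\right) + t = \left(1496 + 127\right) + 9918 = 1623 + 9918 = 11541$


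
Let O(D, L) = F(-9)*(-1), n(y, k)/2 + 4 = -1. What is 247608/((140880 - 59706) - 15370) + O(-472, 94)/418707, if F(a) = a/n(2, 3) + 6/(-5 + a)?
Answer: 604771835699/160723473330 ≈ 3.7628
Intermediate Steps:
n(y, k) = -10 (n(y, k) = -8 + 2*(-1) = -8 - 2 = -10)
F(a) = 6/(-5 + a) - a/10 (F(a) = a/(-10) + 6/(-5 + a) = a*(-⅒) + 6/(-5 + a) = -a/10 + 6/(-5 + a) = 6/(-5 + a) - a/10)
O(D, L) = -33/70 (O(D, L) = ((60 - 1*(-9)² + 5*(-9))/(10*(-5 - 9)))*(-1) = ((⅒)*(60 - 1*81 - 45)/(-14))*(-1) = ((⅒)*(-1/14)*(60 - 81 - 45))*(-1) = ((⅒)*(-1/14)*(-66))*(-1) = (33/70)*(-1) = -33/70)
247608/((140880 - 59706) - 15370) + O(-472, 94)/418707 = 247608/((140880 - 59706) - 15370) - 33/70/418707 = 247608/(81174 - 15370) - 33/70*1/418707 = 247608/65804 - 11/9769830 = 247608*(1/65804) - 11/9769830 = 61902/16451 - 11/9769830 = 604771835699/160723473330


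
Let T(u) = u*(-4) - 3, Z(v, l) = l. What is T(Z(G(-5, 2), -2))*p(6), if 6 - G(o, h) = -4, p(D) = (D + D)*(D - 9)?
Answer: -180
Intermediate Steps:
p(D) = 2*D*(-9 + D) (p(D) = (2*D)*(-9 + D) = 2*D*(-9 + D))
G(o, h) = 10 (G(o, h) = 6 - 1*(-4) = 6 + 4 = 10)
T(u) = -3 - 4*u (T(u) = -4*u - 3 = -3 - 4*u)
T(Z(G(-5, 2), -2))*p(6) = (-3 - 4*(-2))*(2*6*(-9 + 6)) = (-3 + 8)*(2*6*(-3)) = 5*(-36) = -180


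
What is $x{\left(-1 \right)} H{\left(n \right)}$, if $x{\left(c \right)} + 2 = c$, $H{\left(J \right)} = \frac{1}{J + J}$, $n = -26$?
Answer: $\frac{3}{52} \approx 0.057692$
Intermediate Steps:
$H{\left(J \right)} = \frac{1}{2 J}$
$x{\left(c \right)} = -2 + c$
$x{\left(-1 \right)} H{\left(n \right)} = \left(-2 - 1\right) \frac{1}{2 \left(-26\right)} = - 3 \cdot \frac{1}{2} \left(- \frac{1}{26}\right) = \left(-3\right) \left(- \frac{1}{52}\right) = \frac{3}{52}$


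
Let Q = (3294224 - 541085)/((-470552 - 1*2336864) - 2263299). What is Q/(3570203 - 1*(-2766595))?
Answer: -917713/10710698890190 ≈ -8.5682e-8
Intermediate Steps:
Q = -2753139/5070715 (Q = 2753139/((-470552 - 2336864) - 2263299) = 2753139/(-2807416 - 2263299) = 2753139/(-5070715) = 2753139*(-1/5070715) = -2753139/5070715 ≈ -0.54295)
Q/(3570203 - 1*(-2766595)) = -2753139/(5070715*(3570203 - 1*(-2766595))) = -2753139/(5070715*(3570203 + 2766595)) = -2753139/5070715/6336798 = -2753139/5070715*1/6336798 = -917713/10710698890190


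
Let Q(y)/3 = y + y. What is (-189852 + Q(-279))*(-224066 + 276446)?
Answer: -10032131880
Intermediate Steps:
Q(y) = 6*y (Q(y) = 3*(y + y) = 3*(2*y) = 6*y)
(-189852 + Q(-279))*(-224066 + 276446) = (-189852 + 6*(-279))*(-224066 + 276446) = (-189852 - 1674)*52380 = -191526*52380 = -10032131880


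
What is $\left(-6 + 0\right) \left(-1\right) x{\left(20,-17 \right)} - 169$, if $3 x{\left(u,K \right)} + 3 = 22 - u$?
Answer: $-171$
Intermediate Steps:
$x{\left(u,K \right)} = \frac{19}{3} - \frac{u}{3}$ ($x{\left(u,K \right)} = -1 + \frac{22 - u}{3} = -1 - \left(- \frac{22}{3} + \frac{u}{3}\right) = \frac{19}{3} - \frac{u}{3}$)
$\left(-6 + 0\right) \left(-1\right) x{\left(20,-17 \right)} - 169 = \left(-6 + 0\right) \left(-1\right) \left(\frac{19}{3} - \frac{20}{3}\right) - 169 = \left(-6\right) \left(-1\right) \left(\frac{19}{3} - \frac{20}{3}\right) - 169 = 6 \left(- \frac{1}{3}\right) - 169 = -2 - 169 = -171$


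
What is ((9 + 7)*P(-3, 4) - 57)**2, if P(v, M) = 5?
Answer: 529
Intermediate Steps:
((9 + 7)*P(-3, 4) - 57)**2 = ((9 + 7)*5 - 57)**2 = (16*5 - 57)**2 = (80 - 57)**2 = 23**2 = 529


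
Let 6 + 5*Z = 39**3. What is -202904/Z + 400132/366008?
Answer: -86897351711/5427258126 ≈ -16.011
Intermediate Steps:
Z = 59313/5 (Z = -6/5 + (1/5)*39**3 = -6/5 + (1/5)*59319 = -6/5 + 59319/5 = 59313/5 ≈ 11863.)
-202904/Z + 400132/366008 = -202904/59313/5 + 400132/366008 = -202904*5/59313 + 400132*(1/366008) = -1014520/59313 + 100033/91502 = -86897351711/5427258126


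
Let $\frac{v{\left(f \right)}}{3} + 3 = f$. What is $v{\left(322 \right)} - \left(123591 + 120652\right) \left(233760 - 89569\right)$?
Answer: $-35217641456$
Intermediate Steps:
$v{\left(f \right)} = -9 + 3 f$
$v{\left(322 \right)} - \left(123591 + 120652\right) \left(233760 - 89569\right) = \left(-9 + 3 \cdot 322\right) - \left(123591 + 120652\right) \left(233760 - 89569\right) = \left(-9 + 966\right) - 244243 \cdot 144191 = 957 - 35217642413 = -35217641456$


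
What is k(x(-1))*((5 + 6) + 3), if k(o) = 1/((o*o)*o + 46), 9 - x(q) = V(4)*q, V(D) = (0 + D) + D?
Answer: 14/4959 ≈ 0.0028232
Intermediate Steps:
V(D) = 2*D (V(D) = D + D = 2*D)
x(q) = 9 - 8*q (x(q) = 9 - 2*4*q = 9 - 8*q)
k(o) = 1/(46 + o³) (k(o) = 1/(o²*o + 46) = 1/(o³ + 46) = 1/(46 + o³))
k(x(-1))*((5 + 6) + 3) = ((5 + 6) + 3)/(46 + (9 - 8*(-1))³) = (11 + 3)/(46 + (9 + 8)³) = 14/(46 + 17³) = 14/(46 + 4913) = 14/4959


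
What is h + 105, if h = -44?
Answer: 61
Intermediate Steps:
h + 105 = -44 + 105 = 61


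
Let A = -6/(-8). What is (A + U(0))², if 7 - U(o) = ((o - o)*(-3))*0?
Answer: 961/16 ≈ 60.063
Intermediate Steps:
A = ¾ (A = -6*(-⅛) = ¾ ≈ 0.75000)
U(o) = 7 (U(o) = 7 - (o - o)*(-3)*0 = 7 - 0*(-3)*0 = 7 - 0*0 = 7 - 1*0 = 7 + 0 = 7)
(A + U(0))² = (¾ + 7)² = (31/4)² = 961/16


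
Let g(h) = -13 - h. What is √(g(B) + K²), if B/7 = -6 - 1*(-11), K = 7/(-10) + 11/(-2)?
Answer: I*√239/5 ≈ 3.0919*I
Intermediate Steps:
K = -31/5 (K = 7*(-⅒) + 11*(-½) = -7/10 - 11/2 = -31/5 ≈ -6.2000)
B = 35 (B = 7*(-6 - 1*(-11)) = 7*(-6 + 11) = 7*5 = 35)
√(g(B) + K²) = √((-13 - 1*35) + (-31/5)²) = √((-13 - 35) + 961/25) = √(-48 + 961/25) = √(-239/25) = I*√239/5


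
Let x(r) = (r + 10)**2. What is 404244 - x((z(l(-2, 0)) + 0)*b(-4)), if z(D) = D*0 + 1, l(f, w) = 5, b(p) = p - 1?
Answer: 404219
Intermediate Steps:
b(p) = -1 + p
z(D) = 1 (z(D) = 0 + 1 = 1)
x(r) = (10 + r)**2
404244 - x((z(l(-2, 0)) + 0)*b(-4)) = 404244 - (10 + (1 + 0)*(-1 - 4))**2 = 404244 - (10 + 1*(-5))**2 = 404244 - (10 - 5)**2 = 404244 - 1*5**2 = 404244 - 1*25 = 404244 - 25 = 404219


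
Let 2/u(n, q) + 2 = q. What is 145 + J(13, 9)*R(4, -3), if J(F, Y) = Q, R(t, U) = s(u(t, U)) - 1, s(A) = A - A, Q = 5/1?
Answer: 140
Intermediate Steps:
Q = 5 (Q = 5*1 = 5)
u(n, q) = 2/(-2 + q)
s(A) = 0
R(t, U) = -1 (R(t, U) = 0 - 1 = -1)
J(F, Y) = 5
145 + J(13, 9)*R(4, -3) = 145 + 5*(-1) = 145 - 5 = 140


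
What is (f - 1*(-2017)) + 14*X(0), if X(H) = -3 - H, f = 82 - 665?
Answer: 1392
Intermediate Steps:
f = -583
(f - 1*(-2017)) + 14*X(0) = (-583 - 1*(-2017)) + 14*(-3 - 1*0) = (-583 + 2017) + 14*(-3 + 0) = 1434 + 14*(-3) = 1434 - 42 = 1392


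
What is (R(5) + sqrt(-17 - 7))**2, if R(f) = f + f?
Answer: 76 + 40*I*sqrt(6) ≈ 76.0 + 97.98*I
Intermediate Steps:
R(f) = 2*f
(R(5) + sqrt(-17 - 7))**2 = (2*5 + sqrt(-17 - 7))**2 = (10 + sqrt(-24))**2 = (10 + 2*I*sqrt(6))**2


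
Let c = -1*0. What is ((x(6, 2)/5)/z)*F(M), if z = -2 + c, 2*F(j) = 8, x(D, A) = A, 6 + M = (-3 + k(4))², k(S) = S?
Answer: -⅘ ≈ -0.80000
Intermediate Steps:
c = 0
M = -5 (M = -6 + (-3 + 4)² = -6 + 1² = -6 + 1 = -5)
F(j) = 4 (F(j) = (½)*8 = 4)
z = -2 (z = -2 + 0 = -2)
((x(6, 2)/5)/z)*F(M) = ((2/5)/(-2))*4 = ((2*(⅕))*(-½))*4 = ((⅖)*(-½))*4 = -⅕*4 = -⅘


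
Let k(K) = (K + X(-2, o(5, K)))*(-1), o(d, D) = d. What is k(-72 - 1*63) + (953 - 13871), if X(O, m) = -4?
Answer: -12779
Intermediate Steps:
k(K) = 4 - K (k(K) = (K - 4)*(-1) = (-4 + K)*(-1) = 4 - K)
k(-72 - 1*63) + (953 - 13871) = (4 - (-72 - 1*63)) + (953 - 13871) = (4 - (-72 - 63)) - 12918 = (4 - 1*(-135)) - 12918 = (4 + 135) - 12918 = 139 - 12918 = -12779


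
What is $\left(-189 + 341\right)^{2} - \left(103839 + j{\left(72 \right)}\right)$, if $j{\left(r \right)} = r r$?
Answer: $-85919$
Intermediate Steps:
$j{\left(r \right)} = r^{2}$
$\left(-189 + 341\right)^{2} - \left(103839 + j{\left(72 \right)}\right) = \left(-189 + 341\right)^{2} + \left(\left(87221 - 78878\right) - \left(112182 + 72^{2}\right)\right) = 152^{2} + \left(8343 - \left(112182 + 5184\right)\right) = 23104 + \left(8343 - 117366\right) = 23104 - 109023 = -85919$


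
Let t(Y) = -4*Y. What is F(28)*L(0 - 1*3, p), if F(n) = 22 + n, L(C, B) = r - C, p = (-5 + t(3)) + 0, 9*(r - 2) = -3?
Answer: 700/3 ≈ 233.33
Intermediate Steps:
r = 5/3 (r = 2 + (⅑)*(-3) = 2 - ⅓ = 5/3 ≈ 1.6667)
p = -17 (p = (-5 - 4*3) + 0 = (-5 - 12) + 0 = -17 + 0 = -17)
L(C, B) = 5/3 - C
F(28)*L(0 - 1*3, p) = (22 + 28)*(5/3 - (0 - 1*3)) = 50*(5/3 - (0 - 3)) = 50*(5/3 - 1*(-3)) = 50*(5/3 + 3) = 50*(14/3) = 700/3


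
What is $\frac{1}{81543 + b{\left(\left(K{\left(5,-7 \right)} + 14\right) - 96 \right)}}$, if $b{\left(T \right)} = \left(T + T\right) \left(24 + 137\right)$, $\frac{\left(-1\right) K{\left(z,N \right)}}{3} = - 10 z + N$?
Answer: $\frac{1}{110201} \approx 9.0743 \cdot 10^{-6}$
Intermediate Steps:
$K{\left(z,N \right)} = - 3 N + 30 z$ ($K{\left(z,N \right)} = - 3 \left(- 10 z + N\right) = - 3 \left(N - 10 z\right) = - 3 N + 30 z$)
$b{\left(T \right)} = 322 T$ ($b{\left(T \right)} = 2 T 161 = 322 T$)
$\frac{1}{81543 + b{\left(\left(K{\left(5,-7 \right)} + 14\right) - 96 \right)}} = \frac{1}{81543 + 322 \left(\left(\left(\left(-3\right) \left(-7\right) + 30 \cdot 5\right) + 14\right) - 96\right)} = \frac{1}{81543 + 322 \left(\left(\left(21 + 150\right) + 14\right) - 96\right)} = \frac{1}{81543 + 322 \left(\left(171 + 14\right) - 96\right)} = \frac{1}{81543 + 322 \left(185 - 96\right)} = \frac{1}{81543 + 322 \cdot 89} = \frac{1}{81543 + 28658} = \frac{1}{110201}$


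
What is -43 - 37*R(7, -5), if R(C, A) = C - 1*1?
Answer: -265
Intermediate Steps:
R(C, A) = -1 + C (R(C, A) = C - 1 = -1 + C)
-43 - 37*R(7, -5) = -43 - 37*(-1 + 7) = -43 - 37*6 = -43 - 222 = -265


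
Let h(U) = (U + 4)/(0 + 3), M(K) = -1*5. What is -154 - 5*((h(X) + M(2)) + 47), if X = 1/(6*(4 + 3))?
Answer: -46709/126 ≈ -370.71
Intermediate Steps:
M(K) = -5
X = 1/42 (X = 1/(6*7) = 1/42 ≈ 0.023810)
h(U) = 4/3 + U/3 (h(U) = (4 + U)/3 = (4 + U)*(⅓) = 4/3 + U/3)
-154 - 5*((h(X) + M(2)) + 47) = -154 - 5*(((4/3 + (⅓)*(1/42)) - 5) + 47) = -154 - 5*(((4/3 + 1/126) - 5) + 47) = -154 - 5*((169/126 - 5) + 47) = -154 - 5*(-461/126 + 47) = -154 - 5*5461/126 = -154 - 27305/126 = -46709/126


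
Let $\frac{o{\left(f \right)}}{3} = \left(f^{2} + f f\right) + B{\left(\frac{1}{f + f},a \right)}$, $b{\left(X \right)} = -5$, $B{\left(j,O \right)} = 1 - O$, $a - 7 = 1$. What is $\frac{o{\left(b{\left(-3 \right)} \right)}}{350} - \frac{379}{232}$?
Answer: $- \frac{51361}{40600} \approx -1.265$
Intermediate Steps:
$a = 8$ ($a = 7 + 1 = 8$)
$o{\left(f \right)} = -21 + 6 f^{2}$ ($o{\left(f \right)} = 3 \left(\left(f^{2} + f f\right) + \left(1 - 8\right)\right) = 3 \left(\left(f^{2} + f^{2}\right) + \left(1 - 8\right)\right) = 3 \left(2 f^{2} - 7\right) = 3 \left(-7 + 2 f^{2}\right) = -21 + 6 f^{2}$)
$\frac{o{\left(b{\left(-3 \right)} \right)}}{350} - \frac{379}{232} = \frac{-21 + 6 \left(-5\right)^{2}}{350} - \frac{379}{232} = \left(-21 + 6 \cdot 25\right) \frac{1}{350} - \frac{379}{232} = \left(-21 + 150\right) \frac{1}{350} - \frac{379}{232} = 129 \cdot \frac{1}{350} - \frac{379}{232} = \frac{129}{350} - \frac{379}{232} = - \frac{51361}{40600}$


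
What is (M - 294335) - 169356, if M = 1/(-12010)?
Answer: -5568928911/12010 ≈ -4.6369e+5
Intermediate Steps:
M = -1/12010 ≈ -8.3264e-5
(M - 294335) - 169356 = (-1/12010 - 294335) - 169356 = -3534963351/12010 - 169356 = -5568928911/12010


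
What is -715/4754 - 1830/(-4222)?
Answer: 2840545/10035694 ≈ 0.28304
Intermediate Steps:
-715/4754 - 1830/(-4222) = -715*1/4754 - 1830*(-1/4222) = -715/4754 + 915/2111 = 2840545/10035694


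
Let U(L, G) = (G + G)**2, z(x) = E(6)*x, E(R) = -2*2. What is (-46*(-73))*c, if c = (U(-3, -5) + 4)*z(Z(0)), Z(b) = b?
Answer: 0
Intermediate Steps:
E(R) = -4
z(x) = -4*x
U(L, G) = 4*G**2 (U(L, G) = (2*G)**2 = 4*G**2)
c = 0 (c = (4*(-5)**2 + 4)*(-4*0) = (4*25 + 4)*0 = (100 + 4)*0 = 104*0 = 0)
(-46*(-73))*c = -46*(-73)*0 = 3358*0 = 0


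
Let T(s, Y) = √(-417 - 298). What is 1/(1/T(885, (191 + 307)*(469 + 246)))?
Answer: I*√715 ≈ 26.739*I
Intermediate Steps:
T(s, Y) = I*√715 (T(s, Y) = √(-715) = I*√715)
1/(1/T(885, (191 + 307)*(469 + 246))) = 1/(1/(I*√715)) = 1/(-I*√715/715) = I*√715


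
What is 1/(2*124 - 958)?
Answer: -1/710 ≈ -0.0014085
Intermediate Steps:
1/(2*124 - 958) = 1/(248 - 958) = 1/(-710) = -1/710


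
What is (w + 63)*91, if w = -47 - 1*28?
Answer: -1092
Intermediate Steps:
w = -75 (w = -47 - 28 = -75)
(w + 63)*91 = (-75 + 63)*91 = -12*91 = -1092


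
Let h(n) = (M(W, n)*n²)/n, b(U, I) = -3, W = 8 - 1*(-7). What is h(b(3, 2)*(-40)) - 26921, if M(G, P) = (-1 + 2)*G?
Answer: -25121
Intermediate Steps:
W = 15 (W = 8 + 7 = 15)
M(G, P) = G (M(G, P) = 1*G = G)
h(n) = 15*n (h(n) = (15*n²)/n = 15*n)
h(b(3, 2)*(-40)) - 26921 = 15*(-3*(-40)) - 26921 = 15*120 - 26921 = 1800 - 26921 = -25121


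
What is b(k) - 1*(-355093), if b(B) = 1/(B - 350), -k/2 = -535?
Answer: 255666961/720 ≈ 3.5509e+5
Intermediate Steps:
k = 1070 (k = -2*(-535) = 1070)
b(B) = 1/(-350 + B)
b(k) - 1*(-355093) = 1/(-350 + 1070) - 1*(-355093) = 1/720 + 355093 = 255666961/720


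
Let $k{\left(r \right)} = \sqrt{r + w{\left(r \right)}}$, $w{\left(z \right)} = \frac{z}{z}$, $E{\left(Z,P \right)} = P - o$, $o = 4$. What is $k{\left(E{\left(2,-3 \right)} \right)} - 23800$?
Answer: $-23800 + i \sqrt{6} \approx -23800.0 + 2.4495 i$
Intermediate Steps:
$E{\left(Z,P \right)} = -4 + P$ ($E{\left(Z,P \right)} = P - 4 = -4 + P$)
$w{\left(z \right)} = 1$
$k{\left(r \right)} = \sqrt{1 + r}$ ($k{\left(r \right)} = \sqrt{r + 1} = \sqrt{1 + r}$)
$k{\left(E{\left(2,-3 \right)} \right)} - 23800 = \sqrt{1 - 7} - 23800 = \sqrt{-6} - 23800 = i \sqrt{6} - 23800 = -23800 + i \sqrt{6}$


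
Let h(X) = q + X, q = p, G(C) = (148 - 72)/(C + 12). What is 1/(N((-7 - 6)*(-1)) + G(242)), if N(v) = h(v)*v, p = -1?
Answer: 127/19850 ≈ 0.0063980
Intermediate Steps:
G(C) = 76/(12 + C)
q = -1
h(X) = -1 + X
N(v) = v*(-1 + v) (N(v) = (-1 + v)*v = v*(-1 + v))
1/(N((-7 - 6)*(-1)) + G(242)) = 1/(((-7 - 6)*(-1))*(-1 + (-7 - 6)*(-1)) + 76/(12 + 242)) = 1/((-13*(-1))*(-1 - 13*(-1)) + 76/254) = 1/(13*(-1 + 13) + 76*(1/254)) = 1/(13*12 + 38/127) = 1/(156 + 38/127) = 1/(19850/127) = 127/19850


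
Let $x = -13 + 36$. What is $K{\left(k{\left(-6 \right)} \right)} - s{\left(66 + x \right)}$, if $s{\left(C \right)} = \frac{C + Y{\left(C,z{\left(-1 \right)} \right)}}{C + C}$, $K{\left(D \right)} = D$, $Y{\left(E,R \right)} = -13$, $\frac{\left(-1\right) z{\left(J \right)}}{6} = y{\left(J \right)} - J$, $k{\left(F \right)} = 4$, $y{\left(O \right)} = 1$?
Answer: $\frac{318}{89} \approx 3.573$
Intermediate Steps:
$z{\left(J \right)} = -6 + 6 J$ ($z{\left(J \right)} = - 6 \left(1 - J\right) = -6 + 6 J$)
$x = 23$
$s{\left(C \right)} = \frac{-13 + C}{2 C}$ ($s{\left(C \right)} = \frac{C - 13}{C + C} = \frac{-13 + C}{2 C}$)
$K{\left(k{\left(-6 \right)} \right)} - s{\left(66 + x \right)} = 4 - \frac{-13 + \left(66 + 23\right)}{2 \left(66 + 23\right)} = 4 - \frac{-13 + 89}{2 \cdot 89} = 4 - \frac{1}{2} \cdot \frac{1}{89} \cdot 76 = 4 - \frac{38}{89} = \frac{318}{89}$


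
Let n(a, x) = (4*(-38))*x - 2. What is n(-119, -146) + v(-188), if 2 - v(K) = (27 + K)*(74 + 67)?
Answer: 44893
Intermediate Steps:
n(a, x) = -2 - 152*x (n(a, x) = -152*x - 2 = -2 - 152*x)
v(K) = -3805 - 141*K (v(K) = 2 - (27 + K)*(74 + 67) = 2 - (27 + K)*141 = 2 - (3807 + 141*K) = 2 + (-3807 - 141*K) = -3805 - 141*K)
n(-119, -146) + v(-188) = (-2 - 152*(-146)) + (-3805 - 141*(-188)) = (-2 + 22192) + (-3805 + 26508) = 22190 + 22703 = 44893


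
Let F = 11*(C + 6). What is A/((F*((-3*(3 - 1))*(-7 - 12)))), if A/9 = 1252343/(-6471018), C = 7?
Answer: -1252343/11721170604 ≈ -0.00010684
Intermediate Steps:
F = 143 (F = 11*(7 + 6) = 11*13 = 143)
A = -1252343/719002 (A = 9*(1252343/(-6471018)) = 9*(1252343*(-1/6471018)) = 9*(-1252343/6471018) = -1252343/719002 ≈ -1.7418)
A/((F*((-3*(3 - 1))*(-7 - 12)))) = -1252343*(-1/(429*(-7 - 12)*(3 - 1)))/719002 = -1252343/(719002*(143*(-3*2*(-19)))) = -1252343/(719002*(143*(-6*(-19)))) = -1252343/(719002*(143*114)) = -1252343/719002/16302 = -1252343/719002*1/16302 = -1252343/11721170604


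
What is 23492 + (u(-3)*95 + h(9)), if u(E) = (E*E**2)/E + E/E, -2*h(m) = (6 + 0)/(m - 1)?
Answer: 195533/8 ≈ 24442.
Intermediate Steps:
h(m) = -3/(-1 + m) (h(m) = -(6 + 0)/(2*(m - 1)) = -3/(-1 + m))
u(E) = 1 + E**2 (u(E) = E**3/E + 1 = E**2 + 1 = 1 + E**2)
23492 + (u(-3)*95 + h(9)) = 23492 + ((1 + (-3)**2)*95 - 3/(-1 + 9)) = 23492 + ((1 + 9)*95 - 3/8) = 23492 + (10*95 - 3*1/8) = 23492 + (950 - 3/8) = 23492 + 7597/8 = 195533/8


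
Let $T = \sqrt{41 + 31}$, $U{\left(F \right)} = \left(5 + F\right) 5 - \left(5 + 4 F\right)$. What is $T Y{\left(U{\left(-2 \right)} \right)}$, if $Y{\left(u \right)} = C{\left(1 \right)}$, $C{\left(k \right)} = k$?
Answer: $6 \sqrt{2} \approx 8.4853$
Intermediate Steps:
$U{\left(F \right)} = 20 + F$ ($U{\left(F \right)} = \left(25 + 5 F\right) - \left(5 + 4 F\right) = 20 + F$)
$Y{\left(u \right)} = 1$
$T = 6 \sqrt{2}$ ($T = \sqrt{72} = 6 \sqrt{2} \approx 8.4853$)
$T Y{\left(U{\left(-2 \right)} \right)} = 6 \sqrt{2} \cdot 1 = 6 \sqrt{2}$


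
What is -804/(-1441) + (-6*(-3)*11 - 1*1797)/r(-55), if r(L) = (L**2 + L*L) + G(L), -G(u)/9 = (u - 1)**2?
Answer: 20132055/31952734 ≈ 0.63006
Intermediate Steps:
G(u) = -9*(-1 + u)**2 (G(u) = -9*(u - 1)**2 = -9*(-1 + u)**2)
r(L) = -9*(-1 + L)**2 + 2*L**2 (r(L) = (L**2 + L*L) - 9*(-1 + L)**2 = (L**2 + L**2) - 9*(-1 + L)**2 = 2*L**2 - 9*(-1 + L)**2 = -9*(-1 + L)**2 + 2*L**2)
-804/(-1441) + (-6*(-3)*11 - 1*1797)/r(-55) = -804/(-1441) + (-6*(-3)*11 - 1*1797)/(-9 - 7*(-55)**2 + 18*(-55)) = -804*(-1/1441) + (18*11 - 1797)/(-9 - 7*3025 - 990) = 804/1441 + (198 - 1797)/(-9 - 21175 - 990) = 804/1441 - 1599/(-22174) = 804/1441 - 1599*(-1/22174) = 804/1441 + 1599/22174 = 20132055/31952734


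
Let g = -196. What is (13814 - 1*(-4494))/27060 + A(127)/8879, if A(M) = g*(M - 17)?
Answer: -105214217/60066435 ≈ -1.7516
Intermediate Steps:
A(M) = 3332 - 196*M (A(M) = -196*(M - 17) = -196*(-17 + M) = 3332 - 196*M)
(13814 - 1*(-4494))/27060 + A(127)/8879 = (13814 - 1*(-4494))/27060 + (3332 - 196*127)/8879 = (13814 + 4494)*(1/27060) + (3332 - 24892)*(1/8879) = 18308*(1/27060) - 21560*1/8879 = 4577/6765 - 21560/8879 = -105214217/60066435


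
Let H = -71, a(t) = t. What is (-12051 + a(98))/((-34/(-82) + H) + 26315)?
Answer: -490073/1076021 ≈ -0.45545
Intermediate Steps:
(-12051 + a(98))/((-34/(-82) + H) + 26315) = (-12051 + 98)/((-34/(-82) - 71) + 26315) = -11953/((-34*(-1/82) - 71) + 26315) = -11953/((17/41 - 71) + 26315) = -11953/(-2894/41 + 26315) = -11953/1076021/41 = -11953*41/1076021 = -490073/1076021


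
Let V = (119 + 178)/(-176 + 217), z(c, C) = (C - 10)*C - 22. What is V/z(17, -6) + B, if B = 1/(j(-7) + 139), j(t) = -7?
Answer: 21119/200244 ≈ 0.10547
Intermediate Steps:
z(c, C) = -22 + C*(-10 + C) (z(c, C) = (-10 + C)*C - 22 = C*(-10 + C) - 22 = -22 + C*(-10 + C))
B = 1/132 (B = 1/(-7 + 139) = 1/132 ≈ 0.0075758)
V = 297/41 ≈ 7.2439
V/z(17, -6) + B = 297/(41*(-22 + (-6)**2 - 10*(-6))) + 1/132 = 297/(41*(-22 + 36 + 60)) + 1/132 = (297/41)/74 + 1/132 = (297/41)*(1/74) + 1/132 = 297/3034 + 1/132 = 21119/200244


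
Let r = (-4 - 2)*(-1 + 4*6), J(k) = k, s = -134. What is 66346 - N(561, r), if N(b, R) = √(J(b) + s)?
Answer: 66346 - √427 ≈ 66325.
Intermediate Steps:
r = -138 (r = -6*(-1 + 24) = -6*23 = -138)
N(b, R) = √(-134 + b) (N(b, R) = √(b - 134) = √(-134 + b))
66346 - N(561, r) = 66346 - √(-134 + 561) = 66346 - √427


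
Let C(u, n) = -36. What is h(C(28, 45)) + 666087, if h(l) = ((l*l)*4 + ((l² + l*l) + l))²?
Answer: 60573687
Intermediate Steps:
h(l) = (l + 6*l²)² (h(l) = (l²*4 + ((l² + l²) + l))² = (4*l² + (2*l² + l))² = (4*l² + (l + 2*l²))² = (l + 6*l²)²)
h(C(28, 45)) + 666087 = (-36)²*(1 + 6*(-36))² + 666087 = 1296*(1 - 216)² + 666087 = 1296*(-215)² + 666087 = 1296*46225 + 666087 = 59907600 + 666087 = 60573687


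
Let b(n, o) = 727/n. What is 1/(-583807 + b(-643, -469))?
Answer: -643/375388628 ≈ -1.7129e-6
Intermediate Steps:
1/(-583807 + b(-643, -469)) = 1/(-583807 + 727/(-643)) = 1/(-583807 + 727*(-1/643)) = 1/(-583807 - 727/643) = 1/(-375388628/643) = -643/375388628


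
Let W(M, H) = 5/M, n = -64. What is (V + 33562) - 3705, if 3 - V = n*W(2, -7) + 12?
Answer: 30008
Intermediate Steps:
V = 151 (V = 3 - (-320/2 + 12) = 3 - (-64*5/2 + 12) = 3 - (-160 + 12) = 3 - 1*(-148) = 3 + 148 = 151)
(V + 33562) - 3705 = (151 + 33562) - 3705 = 33713 - 3705 = 30008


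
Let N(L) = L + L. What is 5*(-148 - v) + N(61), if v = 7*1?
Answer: -653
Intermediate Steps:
N(L) = 2*L
v = 7
5*(-148 - v) + N(61) = 5*(-148 - 1*7) + 2*61 = 5*(-148 - 7) + 122 = 5*(-155) + 122 = -775 + 122 = -653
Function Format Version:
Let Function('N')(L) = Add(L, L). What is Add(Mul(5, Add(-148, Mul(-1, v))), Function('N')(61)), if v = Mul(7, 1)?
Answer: -653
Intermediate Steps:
Function('N')(L) = Mul(2, L)
v = 7
Add(Mul(5, Add(-148, Mul(-1, v))), Function('N')(61)) = Add(Mul(5, Add(-148, Mul(-1, 7))), Mul(2, 61)) = Add(Mul(5, Add(-148, -7)), 122) = Add(Mul(5, -155), 122) = Add(-775, 122) = -653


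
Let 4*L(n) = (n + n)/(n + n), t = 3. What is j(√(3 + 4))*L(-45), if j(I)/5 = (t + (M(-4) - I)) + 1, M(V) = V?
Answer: -5*√7/4 ≈ -3.3072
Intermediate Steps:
L(n) = ¼ (L(n) = ((n + n)/(n + n))/4 = ((2*n)/((2*n)))/4 = ((2*n)*(1/(2*n)))/4 = (¼)*1 = ¼)
j(I) = -5*I (j(I) = 5*((3 + (-4 - I)) + 1) = 5*((-1 - I) + 1) = 5*(-I) = -5*I)
j(√(3 + 4))*L(-45) = -5*√(3 + 4)*(¼) = -5*√7*(¼) = -5*√7/4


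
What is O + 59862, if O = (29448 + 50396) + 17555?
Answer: 157261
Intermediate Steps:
O = 97399 (O = 79844 + 17555 = 97399)
O + 59862 = 97399 + 59862 = 157261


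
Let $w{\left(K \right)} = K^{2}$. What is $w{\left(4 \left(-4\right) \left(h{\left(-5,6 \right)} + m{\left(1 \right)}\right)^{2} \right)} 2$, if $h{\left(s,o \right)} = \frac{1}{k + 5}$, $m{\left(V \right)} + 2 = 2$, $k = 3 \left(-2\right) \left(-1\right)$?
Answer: $\frac{512}{14641} \approx 0.03497$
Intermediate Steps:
$k = 6$ ($k = \left(-6\right) \left(-1\right) = 6$)
$m{\left(V \right)} = 0$ ($m{\left(V \right)} = -2 + 2 = 0$)
$h{\left(s,o \right)} = \frac{1}{11}$ ($h{\left(s,o \right)} = \frac{1}{6 + 5} = \frac{1}{11}$)
$w{\left(4 \left(-4\right) \left(h{\left(-5,6 \right)} + m{\left(1 \right)}\right)^{2} \right)} 2 = \left(4 \left(-4\right) \left(\frac{1}{11} + 0\right)^{2}\right)^{2} \cdot 2 = \left(- \frac{16}{121}\right)^{2} \cdot 2 = \frac{256}{14641} \cdot 2 = \frac{512}{14641}$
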